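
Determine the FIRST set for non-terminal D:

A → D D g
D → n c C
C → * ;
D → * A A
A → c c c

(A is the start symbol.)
To compute FIRST(D), examine every production with D on the left-hand side, reading each right-hand side left to right until a non-nullable symbol is reached.

From D → n c C:
  - n is a terminal: add 'n' and stop
From D → * A A:
  - '*' is a terminal: add '*' and stop

Collecting: FIRST(D) = { '*', 'n' }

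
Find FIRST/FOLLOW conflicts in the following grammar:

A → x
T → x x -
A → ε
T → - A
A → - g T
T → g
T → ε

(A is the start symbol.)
No FIRST/FOLLOW conflicts.

Nullable non-terminals: A, T.

A: nullable alternative(s) A → ε; FOLLOW(A) = { $ }
  A → x: FIRST \ {ε} = { 'x' } — disjoint from FOLLOW(A)
  A → ε: FIRST \ {ε} = { } — this is the only nullable alternative, skip
  A → - g T: FIRST \ {ε} = { '-' } — disjoint from FOLLOW(A)

T: nullable alternative(s) T → ε; FOLLOW(T) = { $ }
  T → x x -: FIRST \ {ε} = { 'x' } — disjoint from FOLLOW(T)
  T → - A: FIRST \ {ε} = { '-' } — disjoint from FOLLOW(T)
  T → g: FIRST \ {ε} = { 'g' } — disjoint from FOLLOW(T)
  T → ε: FIRST \ {ε} = { } — this is the only nullable alternative, skip

No FIRST/FOLLOW conflicts found.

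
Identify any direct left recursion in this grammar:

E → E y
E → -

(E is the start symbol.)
Direct left recursion occurs when N → N α for some non-terminal N (the right-hand side begins with the left-hand side itself).

E → E y: LEFT RECURSIVE (starts with E)
E → -: starts with '-'

The grammar has direct left recursion on: E.

Answer: Yes, E is left-recursive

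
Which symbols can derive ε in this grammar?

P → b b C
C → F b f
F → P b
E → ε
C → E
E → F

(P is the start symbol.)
{ 'C', 'E' }

A non-terminal is nullable if it can derive ε (the empty string): either it has an ε-production, or it has a production whose right-hand side consists entirely of nullable non-terminals.

ε-productions: E → ε
So E is immediately nullable.
C → E: every symbol on the right is nullable, so C is nullable too.
No further non-terminal can be added: every production for the remaining non-terminals contains a terminal or a non-nullable non-terminal.
Nullable = { 'C', 'E' }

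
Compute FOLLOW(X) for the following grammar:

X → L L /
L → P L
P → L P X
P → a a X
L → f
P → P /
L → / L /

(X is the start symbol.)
To compute FOLLOW(X), find every occurrence of X on a right-hand side N → α X β: add FIRST(β) \ {ε}, and if β is empty or nullable also add FOLLOW(N). Iterate to a fixed point.

X is the start symbol, so $ ∈ FOLLOW(X).
In P → L P X: X is at the end, add FOLLOW(P)
In P → a a X: X is at the end, add FOLLOW(P)

The FOLLOW sets referred to above (computed the same way, to a fixed point):
  FOLLOW(P) = { '/', 'a', 'f' }

Taking the union: FOLLOW(X) = { $, '/', 'a', 'f' }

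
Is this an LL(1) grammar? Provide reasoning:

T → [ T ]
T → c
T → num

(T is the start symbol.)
Yes, the grammar is LL(1).

For T:
  PREDICT(T → '[' T ']') = { '[' }
  PREDICT(T → c) = { 'c' }
  PREDICT(T → num) = { 'num' }

All predict sets are disjoint. The grammar IS LL(1).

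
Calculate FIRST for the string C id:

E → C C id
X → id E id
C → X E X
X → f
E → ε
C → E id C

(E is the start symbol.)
FIRST sets of the non-terminals involved (from the grammar, by fixed-point iteration):
  FIRST(C) = { 'f', 'id' }

To compute FIRST(C id), process the symbols left to right:
Symbol C is a non-terminal. Add FIRST(C) \ {ε} = { 'f', 'id' }
C is not nullable (ε ∉ FIRST(C)), so stop here.
FIRST(C id) = { 'f', 'id' }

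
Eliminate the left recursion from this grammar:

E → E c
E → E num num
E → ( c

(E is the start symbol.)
E is directly left-recursive. The standard transformation for
  A → A α₁ | ... | A α_m | β₁ | ... | β_n
is
  A  → β₁ A' | ... | β_n A'
  A' → α₁ A' | ... | α_m A' | ε

E → ( c becomes E → ( c E'
E → E c becomes E' → c E'
E → E num num becomes E' → num num E'
Add E' → ε

Resulting grammar:
E → ( c E'
E' → c E'
E' → num num E'
E' → ε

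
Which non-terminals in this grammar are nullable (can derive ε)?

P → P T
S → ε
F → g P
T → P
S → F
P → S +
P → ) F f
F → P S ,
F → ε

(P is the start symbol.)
A non-terminal is nullable if it can derive ε (the empty string): either it has an ε-production, or it has a production whose right-hand side consists entirely of nullable non-terminals.

ε-productions: S → ε, F → ε
So S, F are immediately nullable.
No further non-terminal can be added: every production for the remaining non-terminals contains a terminal or a non-nullable non-terminal.
Nullable = { 'F', 'S' }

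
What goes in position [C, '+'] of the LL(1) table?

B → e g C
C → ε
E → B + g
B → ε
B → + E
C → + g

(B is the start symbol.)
To find M[C, '+'], we find productions for C where '+' is in the predict set (PREDICT(N → α) = (FIRST(α) \ {ε}) ∪ (FOLLOW(N) if α ⇒* ε)).

Relevant sets:
  FOLLOW(C) = { $, '+' }

C → ε: PREDICT = { $, '+' }
  '+' is in predict set, so this production goes in M[C, '+']
C → + g: PREDICT = { '+' }
  '+' is in predict set, so this production goes in M[C, '+']

M[C, '+'] = C → ε, C → + g  (a multiply-defined cell — the grammar is not LL(1))

Answer: C → ε, C → + g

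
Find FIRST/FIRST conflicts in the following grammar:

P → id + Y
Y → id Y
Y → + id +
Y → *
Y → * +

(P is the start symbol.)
A FIRST/FIRST conflict occurs when two productions N → α and N → β for the same non-terminal have FIRST(α) ∩ FIRST(β) ≠ ∅ (with ε ∈ FIRST of a nullable right-hand side, so two nullable alternatives also conflict).

Productions for Y:
  Y → id Y: FIRST = { 'id' }
  Y → + id +: FIRST = { '+' }
  Y → *: FIRST = { '*' }
  Y → * +: FIRST = { '*' }
P has only one production, so no FIRST/FIRST conflict is possible there.

Conflict for Y: Y → * and Y → * +
  Overlap: { '*' }

Answer: Yes. Y → '*' / Y → '*' '+' on { '*' }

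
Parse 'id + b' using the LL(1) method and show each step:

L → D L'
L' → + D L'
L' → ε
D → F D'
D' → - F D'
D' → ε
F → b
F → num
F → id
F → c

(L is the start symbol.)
LL(1) parsing maintains a stack (initially the start symbol over $) and the input. At each step: if the stack top is a terminal, match it against the current input token; if it is a non-terminal N, replace it with the RHS of M[N, lookahead] (the unique production whose predict set contains the lookahead).

Stack is shown with the top on the left.

Stack       Input     Action
----------------------------
L $         id + b $  output L → D L'
D L' $      id + b $  output D → F D'
F D' L' $   id + b $  output F → id
id D' L' $  id + b $  match 'id'
D' L' $     + b $     output D' → ε
L' $        + b $     output L' → + D L'
+ D L' $    + b $     match '+'
D L' $      b $       output D → F D'
F D' L' $   b $       output F → b
b D' L' $   b $       match 'b'
D' L' $     $         output D' → ε
L' $        $         output L' → ε
$           $         accept

The string is accepted.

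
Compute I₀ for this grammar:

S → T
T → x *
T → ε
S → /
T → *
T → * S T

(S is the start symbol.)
{ [S → . /], [S → . T], [S' → . S], [T → . * S T], [T → . *], [T → . x *], [T → .] }

First, augment the grammar with S' → S
I₀ = CLOSURE({ [S' → . S] }):
  [S' → . S] has the dot before S: add [S → . T], [S → . /]
  [S → . T] has the dot before T: add [T → . x *], [T → .], [T → . *], [T → . * S T]
No further items can be added.

I₀ = { [S → . /], [S → . T], [S' → . S], [T → . * S T], [T → . *], [T → . x *], [T → .] }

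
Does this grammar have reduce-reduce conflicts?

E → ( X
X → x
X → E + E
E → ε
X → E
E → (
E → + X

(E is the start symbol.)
A reduce-reduce conflict occurs when an LR(0) state has two complete items [A → α .] and [B → β .] — both call for a reduction, and with no lookahead the parser cannot choose between them.

Augment with E' → E and build the canonical LR(0) collection (I0 = CLOSURE({[E' → . E]}), then GOTO on every symbol after a dot until no new states appear). It has 10 states:
  I0: { [E → . ( X], [E → . (], [E → . + X], [E → .], [E' → . E] }  — shift, reduce
  I1: { [E → ( . X], [E → ( .], [E → . ( X], [E → . (], [E → . + X], [E → .], [X → . E + E], [X → . E], [X → . x] }  — shift, 2 reduces
  I2: { [E → + . X], [E → . ( X], [E → . (], [E → . + X], [E → .], [X → . E + E], [X → . E], [X → . x] }  — shift, reduce
  I3: { [E' → E .] }  — accept
  I4: { [X → E . + E], [X → E .] }  — shift, reduce
  I5: { [E → + X .] }  — reduce
  I6: { [X → x .] }  — reduce
  I7: { [E → . ( X], [E → . (], [E → . + X], [E → .], [X → E + . E] }  — shift, reduce
  I8: { [X → E + E .] }  — reduce
  I9: { [E → ( X .] }  — reduce

I1 contains complete items [E → .], [E → ( .] — reduce-reduce conflict.

Answer: Yes — I1: [E → .] vs [E → ( .]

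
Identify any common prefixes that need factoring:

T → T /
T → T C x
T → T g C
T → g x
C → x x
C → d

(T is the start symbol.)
Left-factoring is needed when two productions for the same non-terminal
share a common prefix on the right-hand side.

Productions for T:
  T → T /
  T → T C x
  T → T g C
  T → g x
Productions for C:
  C → x x
  C → d

Found common prefix 'T' in productions for T

Answer: Yes, T has productions with common prefix 'T'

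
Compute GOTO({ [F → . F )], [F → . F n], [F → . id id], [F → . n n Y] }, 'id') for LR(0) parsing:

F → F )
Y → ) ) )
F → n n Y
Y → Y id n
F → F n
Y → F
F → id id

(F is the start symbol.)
GOTO(I, 'id') = CLOSURE({ [A → αX.β] : [A → α.Xβ] ∈ I, X = 'id' })

Items with dot before 'id', with the dot advanced:
  [F → . id id] → [F → id . id]
Closure adds nothing (no advanced item has the dot before a non-terminal).

GOTO = { [F → id . id] }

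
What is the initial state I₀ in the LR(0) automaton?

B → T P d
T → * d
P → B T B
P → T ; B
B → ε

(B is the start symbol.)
First, augment the grammar with B' → B
I₀ = CLOSURE({ [B' → . B] }):
  [B' → . B] has the dot before B: add [B → . T P d], [B → .]
  [B → . T P d] has the dot before T: add [T → . * d]
No further items can be added.

I₀ = { [B → . T P d], [B → .], [B' → . B], [T → . * d] }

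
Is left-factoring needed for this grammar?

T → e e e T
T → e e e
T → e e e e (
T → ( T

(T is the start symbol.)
Yes, T has productions with common prefix 'e e e'

Left-factoring is needed when two productions for the same non-terminal
share a common prefix on the right-hand side.

Productions for T:
  T → e e e T
  T → e e e
  T → e e e e (
  T → ( T

Found common prefix 'e e e' in productions for T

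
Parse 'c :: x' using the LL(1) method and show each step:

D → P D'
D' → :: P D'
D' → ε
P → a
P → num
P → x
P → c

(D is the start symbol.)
Stack is shown with the top on the left.

Stack      Input     Action
---------------------------
D $        c :: x $  output D → P D'
P D' $     c :: x $  output P → c
c D' $     c :: x $  match 'c'
D' $       :: x $    output D' → :: P D'
:: P D' $  :: x $    match '::'
P D' $     x $       output P → x
x D' $     x $       match 'x'
D' $       $         output D' → ε
$          $         accept

The string is accepted.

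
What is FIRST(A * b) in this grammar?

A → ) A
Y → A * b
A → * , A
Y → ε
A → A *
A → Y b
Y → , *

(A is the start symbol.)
{ ')', '*', ',', 'b' }

FIRST sets of the non-terminals involved (from the grammar, by fixed-point iteration):
  FIRST(A) = { ')', '*', ',', 'b' }

To compute FIRST(A * b), process the symbols left to right:
Symbol A is a non-terminal. Add FIRST(A) \ {ε} = { ')', '*', ',', 'b' }
A is not nullable (ε ∉ FIRST(A)), so stop here.
FIRST(A * b) = { ')', '*', ',', 'b' }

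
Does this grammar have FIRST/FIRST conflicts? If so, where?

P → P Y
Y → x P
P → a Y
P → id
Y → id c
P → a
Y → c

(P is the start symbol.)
Yes. P → P Y / P → a Y on { 'a' }; P → P Y / P → id on { 'id' }; P → P Y / P → a on { 'a' }; P → a Y / P → a on { 'a' }

A FIRST/FIRST conflict occurs when two productions N → α and N → β for the same non-terminal have FIRST(α) ∩ FIRST(β) ≠ ∅ (with ε ∈ FIRST of a nullable right-hand side, so two nullable alternatives also conflict).

FIRST sets of the non-terminals at (or reachable through a nullable prefix from) the front of some alternative:
  FIRST(P) = { 'a', 'id' }

Productions for P:
  P → P Y: FIRST = { 'a', 'id' }
  P → a Y: FIRST = { 'a' }
  P → id: FIRST = { 'id' }
  P → a: FIRST = { 'a' }
Productions for Y:
  Y → x P: FIRST = { 'x' }
  Y → id c: FIRST = { 'id' }
  Y → c: FIRST = { 'c' }

Conflict for P: P → P Y and P → a Y
  Overlap: { 'a' }
Conflict for P: P → P Y and P → id
  Overlap: { 'id' }
Conflict for P: P → P Y and P → a
  Overlap: { 'a' }
Conflict for P: P → a Y and P → a
  Overlap: { 'a' }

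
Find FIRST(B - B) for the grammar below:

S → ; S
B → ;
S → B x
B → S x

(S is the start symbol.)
FIRST sets of the non-terminals involved (from the grammar, by fixed-point iteration):
  FIRST(B) = { ';' }

To compute FIRST(B - B), process the symbols left to right:
Symbol B is a non-terminal. Add FIRST(B) \ {ε} = { ';' }
B is not nullable (ε ∉ FIRST(B)), so stop here.
FIRST(B - B) = { ';' }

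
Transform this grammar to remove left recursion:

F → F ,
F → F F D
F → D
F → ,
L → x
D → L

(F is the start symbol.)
F → D F'
F → , F'
F' → , F'
F' → F D F'
F' → ε
L → x
D → L

F is directly left-recursive. The standard transformation for
  A → A α₁ | ... | A α_m | β₁ | ... | β_n
is
  A  → β₁ A' | ... | β_n A'
  A' → α₁ A' | ... | α_m A' | ε

F → D becomes F → D F'
F → , becomes F → , F'
F → F , becomes F' → , F'
F → F F D becomes F' → F D F'
Add F' → ε

Productions for other non-terminals are unchanged:
  L → x
  D → L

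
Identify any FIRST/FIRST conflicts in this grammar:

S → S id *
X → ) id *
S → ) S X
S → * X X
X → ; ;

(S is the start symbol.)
Yes. S → S id '*' / S → ')' S X on { ')' }; S → S id '*' / S → '*' X X on { '*' }

A FIRST/FIRST conflict occurs when two productions N → α and N → β for the same non-terminal have FIRST(α) ∩ FIRST(β) ≠ ∅ (with ε ∈ FIRST of a nullable right-hand side, so two nullable alternatives also conflict).

FIRST sets of the non-terminals at (or reachable through a nullable prefix from) the front of some alternative:
  FIRST(S) = { ')', '*' }

Productions for S:
  S → S id *: FIRST = { ')', '*' }
  S → ) S X: FIRST = { ')' }
  S → * X X: FIRST = { '*' }
Productions for X:
  X → ) id *: FIRST = { ')' }
  X → ; ;: FIRST = { ';' }

Conflict for S: S → S id * and S → ) S X
  Overlap: { ')' }
Conflict for S: S → S id * and S → * X X
  Overlap: { '*' }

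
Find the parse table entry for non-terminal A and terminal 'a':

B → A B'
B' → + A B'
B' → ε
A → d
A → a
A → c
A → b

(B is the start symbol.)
To find M[A, 'a'], we find productions for A where 'a' is in the predict set (PREDICT(N → α) = (FIRST(α) \ {ε}) ∪ (FOLLOW(N) if α ⇒* ε)).

A → d: PREDICT = { 'd' }
A → a: PREDICT = { 'a' }
  'a' is in predict set, so this production goes in M[A, 'a']
A → c: PREDICT = { 'c' }
A → b: PREDICT = { 'b' }

M[A, 'a'] = A → a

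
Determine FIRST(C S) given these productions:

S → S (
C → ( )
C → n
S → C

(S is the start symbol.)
FIRST sets of the non-terminals involved (from the grammar, by fixed-point iteration):
  FIRST(C) = { '(', 'n' }

To compute FIRST(C S), process the symbols left to right:
Symbol C is a non-terminal. Add FIRST(C) \ {ε} = { '(', 'n' }
C is not nullable (ε ∉ FIRST(C)), so stop here.
FIRST(C S) = { '(', 'n' }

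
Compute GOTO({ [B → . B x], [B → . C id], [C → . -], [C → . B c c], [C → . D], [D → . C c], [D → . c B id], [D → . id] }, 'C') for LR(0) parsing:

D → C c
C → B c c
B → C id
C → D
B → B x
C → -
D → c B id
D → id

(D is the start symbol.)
{ [B → C . id], [D → C . c] }

GOTO(I, 'C') = CLOSURE({ [A → αX.β] : [A → α.Xβ] ∈ I, X = 'C' })

Items with dot before 'C', with the dot advanced:
  [B → . C id] → [B → C . id]
  [D → . C c] → [D → C . c]
Closure adds nothing (no advanced item has the dot before a non-terminal).

GOTO = { [B → C . id], [D → C . c] }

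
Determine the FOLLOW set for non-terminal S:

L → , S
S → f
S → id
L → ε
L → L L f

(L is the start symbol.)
{ $, ',', 'f' }

In L → , S: S is at the end, add FOLLOW(L)

The FOLLOW sets referred to above (computed the same way, to a fixed point):
  FOLLOW(L) = { $, ',', 'f' }

Taking the union: FOLLOW(S) = { $, ',', 'f' }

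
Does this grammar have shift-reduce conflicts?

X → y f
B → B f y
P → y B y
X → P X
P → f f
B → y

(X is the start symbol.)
No shift-reduce conflicts

A shift-reduce conflict occurs when an LR(0) state has both:
  - a complete (reduce) item [A → α .] (dot at the end), and
  - a shift item [B → β . c γ] (dot before a terminal).

Augment with X' → X and build the canonical LR(0) collection (I0 = CLOSURE({[X' → . X]}), then GOTO on every symbol after a dot until no new states appear). It has 13 states:
  I0: { [P → . f f], [P → . y B y], [X → . P X], [X → . y f], [X' → . X] }  — shift
  I1: { [P → . f f], [P → . y B y], [X → . P X], [X → . y f], [X → P . X] }  — shift
  I2: { [X' → X .] }  — accept
  I3: { [P → f . f] }  — shift
  I4: { [B → . B f y], [B → . y], [P → y . B y], [X → y . f] }  — shift
  I5: { [B → B . f y], [P → y B . y] }  — shift
  I6: { [X → y f .] }  — reduce
  I7: { [B → y .] }  — reduce
  I8: { [B → B f . y] }  — shift
  I9: { [P → y B y .] }  — reduce
  I10: { [B → B f y .] }  — reduce
  I11: { [P → f f .] }  — reduce
  I12: { [X → P X .] }  — reduce

No state contains both a complete item and a shift item.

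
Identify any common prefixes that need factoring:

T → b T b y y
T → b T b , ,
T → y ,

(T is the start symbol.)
Yes, T has productions with common prefix 'b T b'

Left-factoring is needed when two productions for the same non-terminal
share a common prefix on the right-hand side.

Productions for T:
  T → b T b y y
  T → b T b , ,
  T → y ,

Found common prefix 'b T b' in productions for T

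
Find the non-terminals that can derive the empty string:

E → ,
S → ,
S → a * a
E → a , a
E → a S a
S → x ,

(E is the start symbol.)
There are no ε-productions, so no non-terminal can derive ε.
No non-terminals are nullable.

Answer: None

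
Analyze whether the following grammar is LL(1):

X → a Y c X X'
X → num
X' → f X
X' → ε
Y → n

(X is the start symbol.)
A grammar is LL(1) if for each non-terminal N with multiple productions, the predict sets of those productions are pairwise disjoint, where PREDICT(N → α) = (FIRST(α) \ {ε}) ∪ (FOLLOW(N) if α ⇒* ε).

Relevant sets:
  FOLLOW(X') = { $, 'f' }

For X:
  PREDICT(X → a Y c X X') = { 'a' }
  PREDICT(X → num) = { 'num' }
For X':
  PREDICT(X' → f X) = { 'f' }
  PREDICT(X' → ε) = { $, 'f' }
Y has a single production, so nothing to check there.

Conflict found: Predict set conflict for X': { 'f' }
The grammar is NOT LL(1).

Answer: No. Predict set conflict for X': { 'f' }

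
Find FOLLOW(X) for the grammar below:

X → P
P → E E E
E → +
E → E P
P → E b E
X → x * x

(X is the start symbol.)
{ $ }

X is the start symbol, so $ ∈ FOLLOW(X).
X does not occur on any right-hand side.

Taking the union: FOLLOW(X) = { $ }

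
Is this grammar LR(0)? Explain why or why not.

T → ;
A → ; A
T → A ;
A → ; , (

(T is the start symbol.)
A grammar is LR(0) if no state in the canonical LR(0) collection has:
  - both a shift item (dot before a terminal) and a complete item (shift-reduce conflict), or
  - two or more complete items (reduce-reduce conflict; the accept item [T' → T .] counts as a complete item here).

Augment with T' → T and build the canonical LR(0) collection (I0 = CLOSURE({[T' → . T]}), then GOTO on every symbol after a dot until no new states appear). It has 9 states:
  I0: { [A → . ; , (], [A → . ; A], [T → . ;], [T → . A ;], [T' → . T] }  — shift
  I1: { [A → . ; , (], [A → . ; A], [A → ; . , (], [A → ; . A], [T → ; .] }  — shift, reduce
  I2: { [T → A . ;] }  — shift
  I3: { [T' → T .] }  — accept
  I4: { [T → A ; .] }  — reduce
  I5: { [A → ; , . (] }  — shift
  I6: { [A → . ; , (], [A → . ; A], [A → ; . , (], [A → ; . A] }  — shift
  I7: { [A → ; A .] }  — reduce
  I8: { [A → ; , ( .] }  — reduce

Conflict in state I1:
  Shift-reduce conflict between [T → ; .] and [A → . ; , (]
So the grammar is NOT LR(0).

Answer: No. Shift-reduce conflict between [T → ; .] and [A → . ; , (]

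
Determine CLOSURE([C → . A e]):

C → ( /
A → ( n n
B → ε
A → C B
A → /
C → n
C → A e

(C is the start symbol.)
{ [A → . ( n n], [A → . /], [A → . C B], [C → . ( /], [C → . A e], [C → . n] }

Start with: [C → . A e]
  [C → . A e] has the dot before A: add [A → . ( n n], [A → . C B], [A → . /]
  [A → . C B] has the dot before C: add [C → . ( /], [C → . n]
No further items can be added.

CLOSURE = { [A → . ( n n], [A → . /], [A → . C B], [C → . ( /], [C → . A e], [C → . n] }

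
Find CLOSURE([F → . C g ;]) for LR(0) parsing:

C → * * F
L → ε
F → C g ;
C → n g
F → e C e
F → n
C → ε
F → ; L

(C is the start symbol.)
{ [C → . * * F], [C → . n g], [C → .], [F → . C g ;] }

To compute CLOSURE, for each item [A → α.Bβ] where B is a non-terminal, add [B → .γ] for all productions B → γ; repeat for the newly added items until nothing changes.

Start with: [F → . C g ;]
  [F → . C g ;] has the dot before C: add [C → . * * F], [C → . n g], [C → .]
No further items can be added.

CLOSURE = { [C → . * * F], [C → . n g], [C → .], [F → . C g ;] }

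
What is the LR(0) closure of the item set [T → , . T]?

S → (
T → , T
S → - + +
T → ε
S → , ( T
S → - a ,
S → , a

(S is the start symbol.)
{ [T → , . T], [T → . , T], [T → .] }

To compute CLOSURE, for each item [A → α.Bβ] where B is a non-terminal, add [B → .γ] for all productions B → γ; repeat for the newly added items until nothing changes.

Start with: [T → , . T]
  [T → , . T] has the dot before T: add [T → . , T], [T → .]
No further items can be added.

CLOSURE = { [T → , . T], [T → . , T], [T → .] }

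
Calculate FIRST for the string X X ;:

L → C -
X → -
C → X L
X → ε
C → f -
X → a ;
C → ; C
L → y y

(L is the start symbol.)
FIRST sets of the non-terminals involved (from the grammar, by fixed-point iteration):
  FIRST(X) = { '-', 'a', ε }

To compute FIRST(X X ;), process the symbols left to right:
Symbol X is a non-terminal. Add FIRST(X) \ {ε} = { '-', 'a' }
X is nullable (ε ∈ FIRST(X)), continue to the next symbol.
Symbol X is a non-terminal. Add FIRST(X) \ {ε} = { '-', 'a' }
X is nullable (ε ∈ FIRST(X)), continue to the next symbol.
Symbol ; is a terminal. Add ';' and stop.
FIRST(X X ;) = { '-', ';', 'a' }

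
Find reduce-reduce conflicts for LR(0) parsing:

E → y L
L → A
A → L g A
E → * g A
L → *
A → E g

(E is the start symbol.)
Augment with E' → E and build the canonical LR(0) collection (I0 = CLOSURE({[E' → . E]}), then GOTO on every symbol after a dot until no new states appear). It has 14 states:
  I0: { [E → . * g A], [E → . y L], [E' → . E] }  — shift
  I1: { [E → * . g A] }  — shift
  I2: { [E' → E .] }  — accept
  I3: { [A → . E g], [A → . L g A], [E → . * g A], [E → . y L], [E → y . L], [L → . *], [L → . A] }  — shift
  I4: { [E → * . g A], [L → * .] }  — shift, reduce
  I5: { [L → A .] }  — reduce
  I6: { [A → E . g] }  — shift
  I7: { [A → L . g A], [E → y L .] }  — shift, reduce
  I8: { [A → . E g], [A → . L g A], [A → L g . A], [E → . * g A], [E → . y L], [L → . *], [L → . A] }  — shift
  I9: { [A → L g A .], [L → A .] }  — 2 reduces
  I10: { [A → L . g A] }  — shift
  I11: { [A → E g .] }  — reduce
  I12: { [A → . E g], [A → . L g A], [E → * g . A], [E → . * g A], [E → . y L], [L → . *], [L → . A] }  — shift
  I13: { [E → * g A .], [L → A .] }  — 2 reduces

I9 contains complete items [A → L g A .], [L → A .] — reduce-reduce conflict.
I13 contains complete items [E → * g A .], [L → A .] — reduce-reduce conflict.

Answer: Yes — I9: [A → L g A .] vs [L → A .]; I13: [E → * g A .] vs [L → A .]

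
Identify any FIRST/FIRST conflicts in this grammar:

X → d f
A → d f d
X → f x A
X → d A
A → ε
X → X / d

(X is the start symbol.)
FIRST sets of the non-terminals at (or reachable through a nullable prefix from) the front of some alternative:
  FIRST(X) = { 'd', 'f' }

Productions for X:
  X → d f: FIRST = { 'd' }
  X → f x A: FIRST = { 'f' }
  X → d A: FIRST = { 'd' }
  X → X / d: FIRST = { 'd', 'f' }
Productions for A:
  A → d f d: FIRST = { 'd' }
  A → ε: FIRST = { ε }

Conflict for X: X → d f and X → d A
  Overlap: { 'd' }
Conflict for X: X → d f and X → X / d
  Overlap: { 'd' }
Conflict for X: X → f x A and X → X / d
  Overlap: { 'f' }
Conflict for X: X → d A and X → X / d
  Overlap: { 'd' }

Answer: Yes. X → d f / X → d A on { 'd' }; X → d f / X → X '/' d on { 'd' }; X → f x A / X → X '/' d on { 'f' }; X → d A / X → X '/' d on { 'd' }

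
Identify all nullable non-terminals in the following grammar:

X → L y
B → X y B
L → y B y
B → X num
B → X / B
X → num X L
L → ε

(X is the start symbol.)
{ 'L' }

A non-terminal is nullable if it can derive ε (the empty string): either it has an ε-production, or it has a production whose right-hand side consists entirely of nullable non-terminals.

ε-productions: L → ε
So L is immediately nullable.
No further non-terminal can be added: every production for the remaining non-terminals contains a terminal or a non-nullable non-terminal.
Nullable = { 'L' }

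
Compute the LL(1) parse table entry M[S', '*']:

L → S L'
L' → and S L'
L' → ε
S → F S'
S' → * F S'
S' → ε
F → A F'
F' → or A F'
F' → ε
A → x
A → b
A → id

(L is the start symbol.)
S' → * F S'

To find M[S', '*'], we find productions for S' where '*' is in the predict set (PREDICT(N → α) = (FIRST(α) \ {ε}) ∪ (FOLLOW(N) if α ⇒* ε)).

Relevant sets:
  FOLLOW(S') = { $, 'and' }

S' → * F S': PREDICT = { '*' }
  '*' is in predict set, so this production goes in M[S', '*']
S' → ε: PREDICT = { $, 'and' }

M[S', '*'] = S' → * F S'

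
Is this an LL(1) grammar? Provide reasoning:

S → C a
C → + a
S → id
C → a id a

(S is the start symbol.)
A grammar is LL(1) if for each non-terminal N with multiple productions, the predict sets of those productions are pairwise disjoint, where PREDICT(N → α) = (FIRST(α) \ {ε}) ∪ (FOLLOW(N) if α ⇒* ε).

Relevant sets:
  FIRST(C) = { '+', 'a' }

For S:
  PREDICT(S → C a) = { '+', 'a' }
  PREDICT(S → id) = { 'id' }
For C:
  PREDICT(C → '+' a) = { '+' }
  PREDICT(C → a id a) = { 'a' }

All predict sets are disjoint. The grammar IS LL(1).

Answer: Yes, the grammar is LL(1).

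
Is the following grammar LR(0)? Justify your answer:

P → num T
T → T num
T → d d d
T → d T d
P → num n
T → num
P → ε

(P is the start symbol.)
Augment with P' → P and build the canonical LR(0) collection (I0 = CLOSURE({[P' → . P]}), then GOTO on every symbol after a dot until no new states appear). It has 12 states:
  I0: { [P → . num T], [P → . num n], [P → .], [P' → . P] }  — shift, reduce
  I1: { [P' → P .] }  — accept
  I2: { [P → num . T], [P → num . n], [T → . T num], [T → . d T d], [T → . d d d], [T → . num] }  — shift
  I3: { [P → num T .], [T → T . num] }  — shift, reduce
  I4: { [T → . T num], [T → . d T d], [T → . d d d], [T → . num], [T → d . T d], [T → d . d d] }  — shift
  I5: { [P → num n .] }  — reduce
  I6: { [T → num .] }  — reduce
  I7: { [T → T . num], [T → d T . d] }  — shift
  I8: { [T → . T num], [T → . d T d], [T → . d d d], [T → . num], [T → d . T d], [T → d . d d], [T → d d . d] }  — shift
  I9: { [T → . T num], [T → . d T d], [T → . d d d], [T → . num], [T → d . T d], [T → d . d d], [T → d d . d], [T → d d d .] }  — shift, reduce
  I10: { [T → d T d .] }  — reduce
  I11: { [T → T num .] }  — reduce

Conflict in state I0:
  Shift-reduce conflict between [P → .] and [P → . num T]
So the grammar is NOT LR(0).

Answer: No. Shift-reduce conflict between [P → .] and [P → . num T]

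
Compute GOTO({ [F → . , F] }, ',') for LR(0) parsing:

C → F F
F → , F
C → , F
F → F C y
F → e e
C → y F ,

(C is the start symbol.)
GOTO(I, ',') = CLOSURE({ [A → αX.β] : [A → α.Xβ] ∈ I, X = ',' })

Items with dot before ',', with the dot advanced:
  [F → . , F] → [F → , . F]
Closure of the advanced items:
  [F → , . F] has the dot before F: add [F → . , F], [F → . F C y], [F → . e e]

GOTO = { [F → , . F], [F → . , F], [F → . F C y], [F → . e e] }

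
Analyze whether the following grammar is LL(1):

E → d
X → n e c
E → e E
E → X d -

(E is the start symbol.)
Yes, the grammar is LL(1).

A grammar is LL(1) if for each non-terminal N with multiple productions, the predict sets of those productions are pairwise disjoint, where PREDICT(N → α) = (FIRST(α) \ {ε}) ∪ (FOLLOW(N) if α ⇒* ε).

Relevant sets:
  FIRST(X) = { 'n' }

For E:
  PREDICT(E → d) = { 'd' }
  PREDICT(E → e E) = { 'e' }
  PREDICT(E → X d '-') = { 'n' }
X has a single production, so nothing to check there.

All predict sets are disjoint. The grammar IS LL(1).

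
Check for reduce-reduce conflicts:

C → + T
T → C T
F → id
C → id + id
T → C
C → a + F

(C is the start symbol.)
No reduce-reduce conflicts

Augment with C' → C and build the canonical LR(0) collection (I0 = CLOSURE({[C' → . C]}), then GOTO on every symbol after a dot until no new states appear). It has 13 states:
  I0: { [C → . + T], [C → . a + F], [C → . id + id], [C' → . C] }  — shift
  I1: { [C → + . T], [C → . + T], [C → . a + F], [C → . id + id], [T → . C T], [T → . C] }  — shift
  I2: { [C' → C .] }  — accept
  I3: { [C → a . + F] }  — shift
  I4: { [C → id . + id] }  — shift
  I5: { [C → id + . id] }  — shift
  I6: { [C → id + id .] }  — reduce
  I7: { [C → a + . F], [F → . id] }  — shift
  I8: { [C → a + F .] }  — reduce
  I9: { [F → id .] }  — reduce
  I10: { [C → . + T], [C → . a + F], [C → . id + id], [T → . C T], [T → . C], [T → C . T], [T → C .] }  — shift, reduce
  I11: { [C → + T .] }  — reduce
  I12: { [T → C T .] }  — reduce

No state contains more than one complete item.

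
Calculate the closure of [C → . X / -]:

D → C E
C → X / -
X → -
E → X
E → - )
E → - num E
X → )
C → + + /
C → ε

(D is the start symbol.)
To compute CLOSURE, for each item [A → α.Bβ] where B is a non-terminal, add [B → .γ] for all productions B → γ; repeat for the newly added items until nothing changes.

Start with: [C → . X / -]
  [C → . X / -] has the dot before X: add [X → . -], [X → . )]
No further items can be added.

CLOSURE = { [C → . X / -], [X → . )], [X → . -] }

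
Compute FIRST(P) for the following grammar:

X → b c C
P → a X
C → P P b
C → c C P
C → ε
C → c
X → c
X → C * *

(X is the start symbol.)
To compute FIRST(P), examine every production with P on the left-hand side, reading each right-hand side left to right until a non-nullable symbol is reached.

From P → a X:
  - a is a terminal: add 'a' and stop

Collecting: FIRST(P) = { 'a' }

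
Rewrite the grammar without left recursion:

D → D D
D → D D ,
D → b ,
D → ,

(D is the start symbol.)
D is directly left-recursive. The standard transformation for
  A → A α₁ | ... | A α_m | β₁ | ... | β_n
is
  A  → β₁ A' | ... | β_n A'
  A' → α₁ A' | ... | α_m A' | ε

D → b , becomes D → b , D'
D → , becomes D → , D'
D → D D becomes D' → D D'
D → D D , becomes D' → D , D'
Add D' → ε

Resulting grammar:
D → b , D'
D → , D'
D' → D D'
D' → D , D'
D' → ε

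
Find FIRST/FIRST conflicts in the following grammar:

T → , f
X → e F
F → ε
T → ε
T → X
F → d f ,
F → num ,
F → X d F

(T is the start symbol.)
FIRST sets of the non-terminals at (or reachable through a nullable prefix from) the front of some alternative:
  FIRST(X) = { 'e' }

Productions for T:
  T → , f: FIRST = { ',' }
  T → ε: FIRST = { ε }
  T → X: FIRST = { 'e' }
Productions for F:
  F → ε: FIRST = { ε }
  F → d f ,: FIRST = { 'd' }
  F → num ,: FIRST = { 'num' }
  F → X d F: FIRST = { 'e' }
X has only one production, so no FIRST/FIRST conflict is possible there.

All alternatives of each non-terminal have pairwise disjoint FIRST sets.

Answer: No FIRST/FIRST conflicts.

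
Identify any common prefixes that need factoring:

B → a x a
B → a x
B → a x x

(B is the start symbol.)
Left-factoring is needed when two productions for the same non-terminal
share a common prefix on the right-hand side.

Productions for B:
  B → a x a
  B → a x
  B → a x x

Found common prefix 'a x' in productions for B

Answer: Yes, B has productions with common prefix 'a x'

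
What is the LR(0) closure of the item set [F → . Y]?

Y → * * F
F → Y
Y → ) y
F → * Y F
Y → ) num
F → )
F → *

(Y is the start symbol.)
{ [F → . Y], [Y → . ) num], [Y → . ) y], [Y → . * * F] }

To compute CLOSURE, for each item [A → α.Bβ] where B is a non-terminal, add [B → .γ] for all productions B → γ; repeat for the newly added items until nothing changes.

Start with: [F → . Y]
  [F → . Y] has the dot before Y: add [Y → . * * F], [Y → . ) y], [Y → . ) num]
No further items can be added.

CLOSURE = { [F → . Y], [Y → . ) num], [Y → . ) y], [Y → . * * F] }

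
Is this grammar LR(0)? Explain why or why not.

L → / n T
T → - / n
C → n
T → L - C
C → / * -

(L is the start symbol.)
A grammar is LR(0) if no state in the canonical LR(0) collection has:
  - both a shift item (dot before a terminal) and a complete item (shift-reduce conflict), or
  - two or more complete items (reduce-reduce conflict; the accept item [L' → L .] counts as a complete item here).

Augment with L' → L and build the canonical LR(0) collection (I0 = CLOSURE({[L' → . L]}), then GOTO on every symbol after a dot until no new states appear). It has 15 states:
  I0: { [L → . / n T], [L' → . L] }  — shift
  I1: { [L → / . n T] }  — shift
  I2: { [L' → L .] }  — accept
  I3: { [L → . / n T], [L → / n . T], [T → . - / n], [T → . L - C] }  — shift
  I4: { [T → - . / n] }  — shift
  I5: { [T → L . - C] }  — shift
  I6: { [L → / n T .] }  — reduce
  I7: { [C → . / * -], [C → . n], [T → L - . C] }  — shift
  I8: { [C → / . * -] }  — shift
  I9: { [T → L - C .] }  — reduce
  I10: { [C → n .] }  — reduce
  I11: { [C → / * . -] }  — shift
  I12: { [C → / * - .] }  — reduce
  I13: { [T → - / . n] }  — shift
  I14: { [T → - / n .] }  — reduce

Every state is either a pure shift/goto state or contains exactly one complete item and nothing to shift — no conflicts. The grammar is LR(0).

Answer: Yes, the grammar is LR(0)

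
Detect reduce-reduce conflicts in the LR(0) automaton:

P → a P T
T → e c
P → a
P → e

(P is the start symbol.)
No reduce-reduce conflicts

A reduce-reduce conflict occurs when an LR(0) state has two complete items [A → α .] and [B → β .] — both call for a reduction, and with no lookahead the parser cannot choose between them.

Augment with P' → P and build the canonical LR(0) collection (I0 = CLOSURE({[P' → . P]}), then GOTO on every symbol after a dot until no new states appear). It has 8 states:
  I0: { [P → . a P T], [P → . a], [P → . e], [P' → . P] }  — shift
  I1: { [P' → P .] }  — accept
  I2: { [P → . a P T], [P → . a], [P → . e], [P → a . P T], [P → a .] }  — shift, reduce
  I3: { [P → e .] }  — reduce
  I4: { [P → a P . T], [T → . e c] }  — shift
  I5: { [P → a P T .] }  — reduce
  I6: { [T → e . c] }  — shift
  I7: { [T → e c .] }  — reduce

No state contains more than one complete item.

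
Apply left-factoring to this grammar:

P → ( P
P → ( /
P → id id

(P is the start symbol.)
Left-factoring transforms A → αβ₁ | αβ₂ into A → αA' and A' → β₁ | β₂
(α is the longest common prefix among the alternatives). Repeat until
no nonterminal has two alternatives with a common prefix.

Round 1: P has alternatives sharing prefix '('. Introduce P': P → ( P'
  Add: P' → P
  Add: P' → /

No remaining common prefixes — done.

Resulting grammar:
P → ( P'
P' → P
P' → /
P → id id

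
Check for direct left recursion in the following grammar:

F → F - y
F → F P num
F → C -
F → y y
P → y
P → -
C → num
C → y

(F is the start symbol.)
Yes, F is left-recursive

Direct left recursion occurs when N → N α for some non-terminal N (the right-hand side begins with the left-hand side itself).

F → F - y: LEFT RECURSIVE (starts with F)
F → F P num: LEFT RECURSIVE (starts with F)
F → C -: starts with C
F → y y: starts with y
P → y: starts with y
P → -: starts with '-'
C → num: starts with num
C → y: starts with y

The grammar has direct left recursion on: F.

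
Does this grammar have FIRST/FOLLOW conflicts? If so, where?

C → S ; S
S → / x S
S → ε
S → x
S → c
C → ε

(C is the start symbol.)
No FIRST/FOLLOW conflicts.

Nullable non-terminals: C, S.
FIRST sets used below: FIRST(S) = { '/', 'c', 'x', ε }

C: nullable alternative(s) C → ε; FOLLOW(C) = { $ }
  C → S ; S: FIRST \ {ε} = { '/', ';', 'c', 'x' } — disjoint from FOLLOW(C)
  C → ε: FIRST \ {ε} = { } — this is the only nullable alternative, skip

S: nullable alternative(s) S → ε; FOLLOW(S) = { $, ';' }
  S → / x S: FIRST \ {ε} = { '/' } — disjoint from FOLLOW(S)
  S → ε: FIRST \ {ε} = { } — this is the only nullable alternative, skip
  S → x: FIRST \ {ε} = { 'x' } — disjoint from FOLLOW(S)
  S → c: FIRST \ {ε} = { 'c' } — disjoint from FOLLOW(S)

No FIRST/FOLLOW conflicts found.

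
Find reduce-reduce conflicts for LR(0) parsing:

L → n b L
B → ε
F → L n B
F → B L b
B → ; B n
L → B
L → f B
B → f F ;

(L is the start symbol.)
A reduce-reduce conflict occurs when an LR(0) state has two complete items [A → α .] and [B → β .] — both call for a reduction, and with no lookahead the parser cannot choose between them.

Augment with L' → L and build the canonical LR(0) collection (I0 = CLOSURE({[L' → . L]}), then GOTO on every symbol after a dot until no new states appear). It has 20 states:
  I0: { [B → . ; B n], [B → . f F ;], [B → .], [L → . B], [L → . f B], [L → . n b L], [L' → . L] }  — shift, reduce
  I1: { [B → . ; B n], [B → . f F ;], [B → .], [B → ; . B n] }  — shift, reduce
  I2: { [L → B .] }  — reduce
  I3: { [L' → L .] }  — accept
  I4: { [B → . ; B n], [B → . f F ;], [B → .], [B → f . F ;], [F → . B L b], [F → . L n B], [L → . B], [L → . f B], [L → . n b L], [L → f . B] }  — shift, reduce
  I5: { [L → n . b L] }  — shift
  I6: { [B → . ; B n], [B → . f F ;], [B → .], [L → . B], [L → . f B], [L → . n b L], [L → n b . L] }  — shift, reduce
  I7: { [L → n b L .] }  — reduce
  I8: { [B → . ; B n], [B → . f F ;], [B → .], [F → B . L b], [L → . B], [L → . f B], [L → . n b L], [L → B .], [L → f B .] }  — shift, 3 reduces
  I9: { [B → f F . ;] }  — shift
  I10: { [F → L . n B] }  — shift
  I11: { [B → . ; B n], [B → . f F ;], [B → .], [F → L n . B] }  — shift, reduce
  I12: { [F → L n B .] }  — reduce
  I13: { [B → . ; B n], [B → . f F ;], [B → .], [B → f . F ;], [F → . B L b], [F → . L n B], [L → . B], [L → . f B], [L → . n b L] }  — shift, reduce
  I14: { [B → . ; B n], [B → . f F ;], [B → .], [F → B . L b], [L → . B], [L → . f B], [L → . n b L], [L → B .] }  — shift, 2 reduces
  I15: { [F → B L . b] }  — shift
  I16: { [F → B L b .] }  — reduce
  I17: { [B → f F ; .] }  — reduce
  I18: { [B → ; B . n] }  — shift
  I19: { [B → ; B n .] }  — reduce

I8 contains complete items [B → .], [L → B .], [L → f B .] — reduce-reduce conflict.
I14 contains complete items [B → .], [L → B .] — reduce-reduce conflict.

Answer: Yes — I8: [B → .] vs [L → B .]; I14: [B → .] vs [L → B .]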